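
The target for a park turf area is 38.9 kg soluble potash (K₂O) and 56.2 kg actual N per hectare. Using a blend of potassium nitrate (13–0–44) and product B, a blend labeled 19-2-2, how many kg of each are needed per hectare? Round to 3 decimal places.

Let a = kg of potassium nitrate, b = kg of product B (per hectare).
K₂O: 0.44·a + 0.02·b = 38.9
N: 0.13·a + 0.19·b = 56.2
Eliminate b: (row1) − 0.02/0.19·(row2) → 0.426316·a = 32.9842, so a = 77.3704.
Then b = (56.2 − 0.13·77.3704) / 0.19 = 242.8519.

77.370 kg potassium nitrate, 242.852 kg product B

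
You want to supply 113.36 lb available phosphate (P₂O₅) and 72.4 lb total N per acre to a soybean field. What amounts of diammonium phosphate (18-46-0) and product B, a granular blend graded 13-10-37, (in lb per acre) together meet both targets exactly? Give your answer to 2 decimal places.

179.35 lb diammonium phosphate, 308.59 lb product B

Per-acre balance (a = diammonium phosphate, b = product B):
P₂O₅: 0.46·a + 0.1·b = 113.36
N: 0.18·a + 0.13·b = 72.4
Eliminate b: (row1) − 0.1/0.13·(row2) → 0.321538·a = 57.6677, so a = 179.349.
Then b = (72.4 − 0.18·179.349) / 0.13 = 308.593.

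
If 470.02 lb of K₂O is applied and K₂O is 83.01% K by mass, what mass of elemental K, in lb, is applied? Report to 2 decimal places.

390.16 lb K

K = 470.02 × 0.8301 = 390.164 lb.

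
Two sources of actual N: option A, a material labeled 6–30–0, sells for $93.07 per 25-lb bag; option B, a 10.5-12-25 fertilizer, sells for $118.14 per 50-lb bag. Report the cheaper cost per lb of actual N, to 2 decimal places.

$22.50 per lb N (option B)

option A: N per bag = 25 × 6% = 1.5 lb; cost = 93.07 / 1.5 = $62.0467/lb N.
option B: N per bag = 50 × 10.5% = 5.25 lb; cost = 118.14 / 5.25 = $22.5029/lb N.
option B is cheaper.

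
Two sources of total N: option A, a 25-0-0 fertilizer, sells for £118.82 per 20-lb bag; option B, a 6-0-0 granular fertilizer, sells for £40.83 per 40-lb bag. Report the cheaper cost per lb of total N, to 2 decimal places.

option A: N per bag = 20 × 25% = 5 lb; cost = 118.82 / 5 = £23.7640/lb N.
option B: N per bag = 40 × 6% = 2.4 lb; cost = 40.83 / 2.4 = £17.0125/lb N.
option B is cheaper.

£17.01 per lb N (option B)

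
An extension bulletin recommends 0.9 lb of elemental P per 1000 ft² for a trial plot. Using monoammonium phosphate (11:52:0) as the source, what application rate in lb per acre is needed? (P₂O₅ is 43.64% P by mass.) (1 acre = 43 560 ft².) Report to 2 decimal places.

As P₂O₅: 0.9 / 0.4364 = 2.06233 lb per 1000 ft².
Product per 1000 ft² = 2.06233 / 52% = 3.96602 lb.
Convert to per acre: 3.96602 × 43.56 = 172.7596 lb.

172.76 lb of product per acre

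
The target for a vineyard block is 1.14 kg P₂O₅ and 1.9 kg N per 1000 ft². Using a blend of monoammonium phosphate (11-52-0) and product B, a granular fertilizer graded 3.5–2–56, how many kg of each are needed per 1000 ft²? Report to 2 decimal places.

0.12 kg monoammonium phosphate, 53.91 kg product B

Per-1000 ft² balance (a = monoammonium phosphate, b = product B):
P₂O₅: 0.52·a + 0.02·b = 1.14
N: 0.11·a + 0.035·b = 1.9
Solving simultaneously: a = 0.11875, b = 53.9125.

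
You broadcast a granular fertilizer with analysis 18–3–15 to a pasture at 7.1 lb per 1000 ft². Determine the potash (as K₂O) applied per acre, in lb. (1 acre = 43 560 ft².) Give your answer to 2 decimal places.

46.39 lb K₂O per acre

K₂O per 1000 ft² = 7.1 × 15% = 1.065 lb.
Convert to per acre: 1.065 × 43.56 = 46.3914 lb.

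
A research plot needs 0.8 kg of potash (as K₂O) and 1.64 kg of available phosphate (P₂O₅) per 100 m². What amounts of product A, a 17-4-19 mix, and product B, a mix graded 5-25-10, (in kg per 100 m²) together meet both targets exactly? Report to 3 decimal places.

With a, b = kg per 100 m² of product A and product B:
K₂O: 0.19·a + 0.1·b = 0.8
P₂O₅: 0.04·a + 0.25·b = 1.64
Eliminate b: (row1) − 0.1/0.25·(row2) → 0.174·a = 0.144, so a = 0.827586.
Then b = (1.64 − 0.04·0.827586) / 0.25 = 6.42759.

0.828 kg product A, 6.428 kg product B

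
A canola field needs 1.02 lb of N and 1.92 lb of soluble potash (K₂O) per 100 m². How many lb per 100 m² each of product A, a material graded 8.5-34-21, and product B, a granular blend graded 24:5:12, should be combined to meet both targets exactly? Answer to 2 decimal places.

8.42 lb product A, 1.27 lb product B

With a, b = lb per 100 m² of product A and product B:
N: 0.085·a + 0.24·b = 1.02
K₂O: 0.21·a + 0.12·b = 1.92
From row1: a = (1.02 − 0.24·b) / 0.085.
Into row2: 0.21·(1.02 − 0.24·b)/0.085 + 0.12·b = 1.92 → b = 1.26866, a = 8.41791.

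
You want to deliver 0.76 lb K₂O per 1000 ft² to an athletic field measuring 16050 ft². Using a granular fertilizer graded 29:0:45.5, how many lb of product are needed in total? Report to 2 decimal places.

Product per 1000 ft² = 0.76 / 45.5% = 1.67033 lb.
Total product = 1.67033 × 16050 / 1000 = 26.8088 lb.

26.81 lb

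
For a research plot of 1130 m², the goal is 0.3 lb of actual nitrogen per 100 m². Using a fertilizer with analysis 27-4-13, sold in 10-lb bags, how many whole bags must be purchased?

2 bags

Product per 100 m² = 0.3 / 27% = 1.11111 lb.
Total product = 1.11111 × 1130 / 100 = 12.5556 lb.
Bags = ⌈12.5556 / 10⌉ = 2.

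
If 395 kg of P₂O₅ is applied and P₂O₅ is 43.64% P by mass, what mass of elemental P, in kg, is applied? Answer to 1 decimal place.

P = 395 × 0.4364 = 172.378 kg.

172.4 kg P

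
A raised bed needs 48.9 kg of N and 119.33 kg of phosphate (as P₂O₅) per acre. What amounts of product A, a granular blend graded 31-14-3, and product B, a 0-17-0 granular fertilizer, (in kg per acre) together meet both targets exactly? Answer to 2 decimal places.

Per-acre balance (a = product A, b = product B):
N: 0.31·a + 0·b = 48.9
P₂O₅: 0.14·a + 0.17·b = 119.33
Solving simultaneously: a = 157.742, b = 572.036.

157.74 kg product A, 572.04 kg product B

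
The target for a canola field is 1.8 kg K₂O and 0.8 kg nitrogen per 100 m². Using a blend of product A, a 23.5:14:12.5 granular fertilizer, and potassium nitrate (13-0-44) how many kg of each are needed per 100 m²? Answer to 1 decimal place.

Per-100 m² balance (a = product A, b = potassium nitrate):
K₂O: 0.125·a + 0.44·b = 1.8
N: 0.235·a + 0.13·b = 0.8
From row1: a = (1.8 − 0.44·b) / 0.125.
Into row2: 0.235·(1.8 − 0.44·b)/0.125 + 0.13·b = 0.8 → b = 3.70625, a = 1.35399.

1.4 kg product A, 3.7 kg potassium nitrate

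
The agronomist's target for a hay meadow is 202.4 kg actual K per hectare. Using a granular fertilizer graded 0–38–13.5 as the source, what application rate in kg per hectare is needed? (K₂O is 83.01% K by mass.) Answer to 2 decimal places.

1806.12 kg of product per hectare

As K₂O: 202.4 / 0.8301 = 243.826 kg per hectare.
Product per hectare = 243.826 / 13.5% = 1806.119 kg.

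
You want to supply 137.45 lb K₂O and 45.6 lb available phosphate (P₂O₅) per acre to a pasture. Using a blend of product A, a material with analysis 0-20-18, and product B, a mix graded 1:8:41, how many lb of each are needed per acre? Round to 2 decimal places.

Per-acre balance (a = product A, b = product B):
K₂O: 0.18·a + 0.41·b = 137.45
P₂O₅: 0.2·a + 0.08·b = 45.6
Eliminate a: (row1) − 0.18/0.2·(row2) → 0.338·b = 96.41, so b = 285.237.
Back-substitute: a = (137.45 − 0.41·285.237) / 0.18 = 113.905.

113.91 lb product A, 285.24 lb product B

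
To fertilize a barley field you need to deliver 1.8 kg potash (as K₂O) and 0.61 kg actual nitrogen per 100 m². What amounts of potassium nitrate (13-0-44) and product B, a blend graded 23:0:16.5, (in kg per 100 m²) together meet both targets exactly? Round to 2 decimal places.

With a, b = kg per 100 m² of potassium nitrate and product B:
K₂O: 0.44·a + 0.165·b = 1.8
N: 0.13·a + 0.23·b = 0.61
From row1: a = (1.8 − 0.165·b) / 0.44.
Into row2: 0.13·(1.8 − 0.165·b)/0.44 + 0.23·b = 0.61 → b = 0.431348, a = 3.92915.

3.93 kg potassium nitrate, 0.43 kg product B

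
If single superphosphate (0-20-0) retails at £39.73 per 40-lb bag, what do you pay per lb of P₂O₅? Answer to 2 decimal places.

P₂O₅ in bag = 40 × 20% = 8 lb.
Cost per lb P₂O₅ = £39.73 / 8 = £4.9662.

£4.97 per lb P₂O₅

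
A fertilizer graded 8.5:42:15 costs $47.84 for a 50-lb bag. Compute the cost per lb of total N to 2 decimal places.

$11.26 per lb N

N in bag = 50 × 8.5% = 4.25 lb.
Cost per lb N = $47.84 / 4.25 = $11.2565.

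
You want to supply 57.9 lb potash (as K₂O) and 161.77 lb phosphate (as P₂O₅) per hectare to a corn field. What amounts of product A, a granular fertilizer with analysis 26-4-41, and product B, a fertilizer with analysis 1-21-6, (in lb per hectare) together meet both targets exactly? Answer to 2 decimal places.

29.30 lb product A, 764.75 lb product B

With a, b = lb per hectare of product A and product B:
K₂O: 0.41·a + 0.06·b = 57.9
P₂O₅: 0.04·a + 0.21·b = 161.77
Eliminate a: (row1) − 0.41/0.04·(row2) → -2.0925·b = -1600.24, so b = 764.751.
Back-substitute: a = (57.9 − 0.06·764.751) / 0.41 = 29.3047.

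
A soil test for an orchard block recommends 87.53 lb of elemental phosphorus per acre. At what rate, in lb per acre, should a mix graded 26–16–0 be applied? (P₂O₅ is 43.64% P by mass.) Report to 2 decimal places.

1253.58 lb of product per acre

As P₂O₅: 87.53 / 0.4364 = 200.573 lb per acre.
Product per acre = 200.573 / 16% = 1253.5804 lb.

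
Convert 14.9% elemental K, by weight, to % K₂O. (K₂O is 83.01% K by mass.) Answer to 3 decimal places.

%K₂O = 14.9 / 0.8301 = 17.9496%.

17.950% K₂O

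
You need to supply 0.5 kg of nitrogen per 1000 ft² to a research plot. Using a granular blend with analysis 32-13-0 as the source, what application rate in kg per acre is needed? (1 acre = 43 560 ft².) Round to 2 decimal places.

68.06 kg of product per acre

Product per 1000 ft² = 0.5 / 32% = 1.5625 kg.
Convert to per acre: 1.5625 × 43.56 = 68.0625 kg.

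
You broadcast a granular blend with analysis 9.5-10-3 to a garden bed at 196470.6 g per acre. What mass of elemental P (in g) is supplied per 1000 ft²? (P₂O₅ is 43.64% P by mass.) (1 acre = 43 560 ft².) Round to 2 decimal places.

P₂O₅ per acre = 196470.6 × 10% = 19647.1 g.
Elemental P = 19647.1 × 0.4364 = 8573.98 g per acre.
Convert to per 1000 ft²: 8573.98 × 0.0229568 = 196.831 g.

196.83 g P per thousand sq ft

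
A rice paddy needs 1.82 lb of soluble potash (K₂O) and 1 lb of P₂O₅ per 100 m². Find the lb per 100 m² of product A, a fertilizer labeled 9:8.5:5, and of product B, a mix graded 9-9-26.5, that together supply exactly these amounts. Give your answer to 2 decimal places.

5.61 lb product A, 5.81 lb product B

Let a = lb of product A, b = lb of product B (per 100 m²).
K₂O: 0.05·a + 0.265·b = 1.82
P₂O₅: 0.085·a + 0.09·b = 1
Eliminate a: (row1) − 0.05/0.085·(row2) → 0.212059·b = 1.23176, so b = 5.8086.
Back-substitute: a = (1.82 − 0.265·5.8086) / 0.05 = 5.61442.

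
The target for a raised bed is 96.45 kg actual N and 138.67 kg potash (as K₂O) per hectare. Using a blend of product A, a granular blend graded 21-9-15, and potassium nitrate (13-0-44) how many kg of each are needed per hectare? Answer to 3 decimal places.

With a, b = kg per hectare of product A and potassium nitrate:
N: 0.21·a + 0.13·b = 96.45
K₂O: 0.15·a + 0.44·b = 138.67
Eliminate a: (row1) − 0.21/0.15·(row2) → -0.486·b = -97.688, so b = 201.0041.
Back-substitute: a = (96.45 − 0.13·201.0041) / 0.21 = 334.8546.

334.855 kg product A, 201.004 kg potassium nitrate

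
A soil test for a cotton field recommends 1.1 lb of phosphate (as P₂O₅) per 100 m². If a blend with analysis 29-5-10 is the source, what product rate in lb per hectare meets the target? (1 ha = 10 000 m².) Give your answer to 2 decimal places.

Product per 100 m² = 1.1 / 5% = 22 lb.
Convert to per hectare: 22 × 100 = 2200 lb.

2200.00 lb of product per hectare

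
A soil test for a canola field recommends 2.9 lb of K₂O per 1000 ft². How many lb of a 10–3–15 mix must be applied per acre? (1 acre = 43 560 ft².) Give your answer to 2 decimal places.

Product per 1000 ft² = 2.9 / 15% = 19.3333 lb.
Convert to per acre: 19.3333 × 43.56 = 842.16 lb.

842.16 lb of product per acre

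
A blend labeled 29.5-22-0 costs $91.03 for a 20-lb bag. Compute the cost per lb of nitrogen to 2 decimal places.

N in bag = 20 × 29.5% = 5.9 lb.
Cost per lb N = $91.03 / 5.9 = $15.4288.

$15.43 per lb N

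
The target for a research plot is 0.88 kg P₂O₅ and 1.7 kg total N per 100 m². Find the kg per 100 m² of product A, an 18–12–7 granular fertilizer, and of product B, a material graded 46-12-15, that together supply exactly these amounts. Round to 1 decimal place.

6.0 kg product A, 1.4 kg product B

With a, b = kg per 100 m² of product A and product B:
P₂O₅: 0.12·a + 0.12·b = 0.88
N: 0.18·a + 0.46·b = 1.7
Solving simultaneously: a = 5.97619, b = 1.35714.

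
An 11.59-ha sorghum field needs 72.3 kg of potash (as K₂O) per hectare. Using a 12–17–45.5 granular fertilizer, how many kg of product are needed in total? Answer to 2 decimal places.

1841.66 kg

Product per hectare = 72.3 / 45.5% = 158.901 kg.
Total product = 158.901 × 11.59 = 1841.664 kg.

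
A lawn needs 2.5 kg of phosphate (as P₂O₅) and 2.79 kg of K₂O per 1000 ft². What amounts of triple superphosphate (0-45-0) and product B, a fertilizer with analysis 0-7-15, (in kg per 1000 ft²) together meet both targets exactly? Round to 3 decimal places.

Let a = kg of triple superphosphate, b = kg of product B (per 1000 ft²).
P₂O₅: 0.45·a + 0.07·b = 2.5
K₂O: 0·a + 0.15·b = 2.79
Solving simultaneously: a = 2.66222, b = 18.6.

2.662 kg triple superphosphate, 18.600 kg product B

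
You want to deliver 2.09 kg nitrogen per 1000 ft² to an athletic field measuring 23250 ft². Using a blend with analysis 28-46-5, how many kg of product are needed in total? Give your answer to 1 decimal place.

Product per 1000 ft² = 2.09 / 28% = 7.46429 kg.
Total product = 7.46429 × 23250 / 1000 = 173.545 kg.

173.5 kg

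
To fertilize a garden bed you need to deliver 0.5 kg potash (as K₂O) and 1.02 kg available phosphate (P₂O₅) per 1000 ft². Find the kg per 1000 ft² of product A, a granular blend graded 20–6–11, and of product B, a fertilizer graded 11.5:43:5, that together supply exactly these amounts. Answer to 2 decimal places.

3.70 kg product A, 1.86 kg product B

Let a = kg of product A, b = kg of product B (per 1000 ft²).
K₂O: 0.11·a + 0.05·b = 0.5
P₂O₅: 0.06·a + 0.43·b = 1.02
Solving simultaneously: a = 3.70203, b = 1.85553.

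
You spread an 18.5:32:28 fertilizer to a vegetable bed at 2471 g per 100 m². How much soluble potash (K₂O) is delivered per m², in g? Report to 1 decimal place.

6.9 g K₂O per sq m

K₂O per 100 m² = 2471 × 28% = 691.88 g.
Convert to per m²: 691.88 × 0.01 = 6.9188 g.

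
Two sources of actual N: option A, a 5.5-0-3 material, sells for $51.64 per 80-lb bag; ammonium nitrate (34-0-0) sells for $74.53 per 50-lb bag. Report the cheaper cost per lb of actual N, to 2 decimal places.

$4.38 per lb N (ammonium nitrate)

option A: N per bag = 80 × 5.5% = 4.4 lb; cost = 51.64 / 4.4 = $11.7364/lb N.
ammonium nitrate: N per bag = 50 × 34% = 17 lb; cost = 74.53 / 17 = $4.3841/lb N.
ammonium nitrate is cheaper.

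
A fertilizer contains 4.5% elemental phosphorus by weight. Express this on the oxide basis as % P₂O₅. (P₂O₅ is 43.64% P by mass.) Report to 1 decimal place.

10.3% P₂O₅

%P₂O₅ = 4.5 / 0.4364 = 10.3116%.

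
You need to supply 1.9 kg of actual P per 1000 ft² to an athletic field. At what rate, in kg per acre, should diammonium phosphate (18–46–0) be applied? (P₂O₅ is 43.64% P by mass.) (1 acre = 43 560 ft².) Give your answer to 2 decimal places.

412.29 kg of product per acre

As P₂O₅: 1.9 / 0.4364 = 4.3538 kg per 1000 ft².
Product per 1000 ft² = 4.3538 / 46% = 9.46479 kg.
Convert to per acre: 9.46479 × 43.56 = 412.286 kg.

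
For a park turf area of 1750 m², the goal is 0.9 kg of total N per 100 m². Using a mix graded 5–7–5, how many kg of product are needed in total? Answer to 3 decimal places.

315.000 kg

Product per 100 m² = 0.9 / 5% = 18 kg.
Total product = 18 × 1750 / 100 = 315 kg.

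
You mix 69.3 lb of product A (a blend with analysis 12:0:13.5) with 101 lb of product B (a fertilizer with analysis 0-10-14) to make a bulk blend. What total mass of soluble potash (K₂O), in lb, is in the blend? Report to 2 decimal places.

23.50 lb K₂O

K₂O mass = 13.5%×69.3 + 14%×101 = 23.4955 lb.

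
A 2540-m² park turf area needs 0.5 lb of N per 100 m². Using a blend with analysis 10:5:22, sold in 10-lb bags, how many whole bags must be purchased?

13 bags

Product per 100 m² = 0.5 / 10% = 5 lb.
Total product = 5 × 2540 / 100 = 127 lb.
Bags = ⌈127 / 10⌉ = 13.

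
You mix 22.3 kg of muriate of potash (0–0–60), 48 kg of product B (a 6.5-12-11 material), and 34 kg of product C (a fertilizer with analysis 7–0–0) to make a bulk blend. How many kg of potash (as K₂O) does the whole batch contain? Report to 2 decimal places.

K₂O mass = 60%×22.3 + 11%×48 + 0%×34 = 18.66 kg.

18.66 kg K₂O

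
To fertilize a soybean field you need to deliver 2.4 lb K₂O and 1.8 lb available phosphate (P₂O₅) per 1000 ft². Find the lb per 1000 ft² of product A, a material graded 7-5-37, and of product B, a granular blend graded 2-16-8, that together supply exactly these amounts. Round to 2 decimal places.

4.35 lb product A, 9.89 lb product B

Per-1000 ft² balance (a = product A, b = product B):
K₂O: 0.37·a + 0.08·b = 2.4
P₂O₅: 0.05·a + 0.16·b = 1.8
Eliminate a: (row1) − 0.37/0.05·(row2) → -1.104·b = -10.92, so b = 9.8913.
Back-substitute: a = (2.4 − 0.08·9.8913) / 0.37 = 4.34783.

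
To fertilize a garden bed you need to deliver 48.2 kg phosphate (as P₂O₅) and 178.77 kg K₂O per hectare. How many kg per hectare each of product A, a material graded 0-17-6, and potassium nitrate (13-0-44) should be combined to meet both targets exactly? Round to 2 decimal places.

283.53 kg product A, 367.63 kg potassium nitrate

With a, b = kg per hectare of product A and potassium nitrate:
P₂O₅: 0.17·a + 0·b = 48.2
K₂O: 0.06·a + 0.44·b = 178.77
From row1: a = (48.2 − 0·b) / 0.17.
Into row2: 0.06·(48.2 − 0·b)/0.17 + 0.44·b = 178.77 → b = 367.632, a = 283.529.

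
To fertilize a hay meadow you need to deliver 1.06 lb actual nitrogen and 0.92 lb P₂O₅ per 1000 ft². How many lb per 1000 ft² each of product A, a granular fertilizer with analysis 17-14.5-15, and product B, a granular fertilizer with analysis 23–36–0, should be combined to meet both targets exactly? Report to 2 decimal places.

With a, b = lb per 1000 ft² of product A and product B:
N: 0.17·a + 0.23·b = 1.06
P₂O₅: 0.145·a + 0.36·b = 0.92
Eliminate a: (row1) − 0.17/0.145·(row2) → -0.192069·b = -0.0186207, so b = 0.0969479.
Back-substitute: a = (1.06 − 0.23·0.0969479) / 0.17 = 6.10413.

6.10 lb product A, 0.10 lb product B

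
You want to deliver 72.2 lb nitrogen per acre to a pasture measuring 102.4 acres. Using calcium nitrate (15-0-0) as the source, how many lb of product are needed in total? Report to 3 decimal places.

49288.533 lb

Product per acre = 72.2 / 15% = 481.333 lb.
Total product = 481.333 × 102.4 = 49288.5333 lb.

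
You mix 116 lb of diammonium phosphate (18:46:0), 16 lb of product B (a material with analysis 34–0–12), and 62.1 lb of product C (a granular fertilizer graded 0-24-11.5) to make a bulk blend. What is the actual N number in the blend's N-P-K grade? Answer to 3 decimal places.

13.560% N

Total mass = 116 + 16 + 62.1 = 194.1 lb.
N mass = 18%×116 + 34%×16 + 0%×62.1 = 26.32 lb.
% N = 26.32 / 194.1 = 13.56002%.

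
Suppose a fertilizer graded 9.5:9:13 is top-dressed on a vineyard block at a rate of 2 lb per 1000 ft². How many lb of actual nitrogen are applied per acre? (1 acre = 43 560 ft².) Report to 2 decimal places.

nitrogen per 1000 ft² = 2 × 9.5% = 0.19 lb.
Convert to per acre: 0.19 × 43.56 = 8.2764 lb.

8.28 lb N per acre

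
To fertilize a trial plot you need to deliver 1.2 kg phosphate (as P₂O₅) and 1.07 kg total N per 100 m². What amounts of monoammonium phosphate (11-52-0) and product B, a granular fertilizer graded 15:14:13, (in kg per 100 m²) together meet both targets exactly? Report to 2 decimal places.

0.48 kg monoammonium phosphate, 6.78 kg product B

Let a = kg of monoammonium phosphate, b = kg of product B (per 100 m²).
P₂O₅: 0.52·a + 0.14·b = 1.2
N: 0.11·a + 0.15·b = 1.07
Eliminate a: (row1) − 0.52/0.11·(row2) → -0.569091·b = -3.85818, so b = 6.77955.
Back-substitute: a = (1.2 − 0.14·6.77955) / 0.52 = 0.482428.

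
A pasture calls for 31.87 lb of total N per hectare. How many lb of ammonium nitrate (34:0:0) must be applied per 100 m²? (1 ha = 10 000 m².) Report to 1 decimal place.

Product per hectare = 31.87 / 34% = 93.7353 lb.
Convert to per 100 m²: 93.7353 × 0.01 = 0.937353 lb.

0.9 lb of product per hundred sq m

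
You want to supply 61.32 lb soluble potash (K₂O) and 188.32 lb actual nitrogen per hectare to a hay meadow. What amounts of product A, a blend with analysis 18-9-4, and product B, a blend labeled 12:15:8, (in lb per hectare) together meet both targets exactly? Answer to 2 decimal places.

802.83 lb product A, 365.08 lb product B

Let a = lb of product A, b = lb of product B (per hectare).
K₂O: 0.04·a + 0.08·b = 61.32
N: 0.18·a + 0.12·b = 188.32
Eliminate b: (row1) − 0.08/0.12·(row2) → -0.08·a = -64.2267, so a = 802.833.
Then b = (188.32 − 0.18·802.833) / 0.12 = 365.083.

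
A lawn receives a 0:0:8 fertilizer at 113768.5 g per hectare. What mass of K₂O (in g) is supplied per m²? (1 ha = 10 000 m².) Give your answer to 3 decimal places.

K₂O per hectare = 113768.5 × 8% = 9101.48 g.
Convert to per m²: 9101.48 × 0.0001 = 0.910148 g.

0.910 g K₂O per sq m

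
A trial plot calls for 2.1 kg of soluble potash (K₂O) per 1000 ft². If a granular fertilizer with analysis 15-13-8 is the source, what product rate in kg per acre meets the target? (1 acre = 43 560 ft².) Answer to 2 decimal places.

1143.45 kg of product per acre

Product per 1000 ft² = 2.1 / 8% = 26.25 kg.
Convert to per acre: 26.25 × 43.56 = 1143.45 kg.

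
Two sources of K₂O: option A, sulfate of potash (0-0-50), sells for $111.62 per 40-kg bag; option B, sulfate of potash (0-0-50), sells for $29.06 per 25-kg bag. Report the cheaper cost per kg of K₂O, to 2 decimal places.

option A: K₂O per bag = 40 × 50% = 20 kg; cost = 111.62 / 20 = $5.5810/kg K₂O.
option B: K₂O per bag = 25 × 50% = 12.5 kg; cost = 29.06 / 12.5 = $2.3248/kg K₂O.
option B is cheaper.

$2.32 per kg K₂O (option B)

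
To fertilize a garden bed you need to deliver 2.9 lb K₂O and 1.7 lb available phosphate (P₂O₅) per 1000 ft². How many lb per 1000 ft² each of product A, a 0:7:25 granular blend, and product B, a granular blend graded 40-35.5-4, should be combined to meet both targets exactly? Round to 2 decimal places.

11.19 lb product A, 2.58 lb product B

With a, b = lb per 1000 ft² of product A and product B:
K₂O: 0.25·a + 0.04·b = 2.9
P₂O₅: 0.07·a + 0.355·b = 1.7
Eliminate a: (row1) − 0.25/0.07·(row2) → -1.22786·b = -3.17143, so b = 2.5829.
Back-substitute: a = (2.9 − 0.04·2.5829) / 0.25 = 11.1867.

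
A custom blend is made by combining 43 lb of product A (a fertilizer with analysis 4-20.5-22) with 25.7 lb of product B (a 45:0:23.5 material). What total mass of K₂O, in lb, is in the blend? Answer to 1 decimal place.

15.5 lb K₂O

K₂O mass = 22%×43 + 23.5%×25.7 = 15.4995 lb.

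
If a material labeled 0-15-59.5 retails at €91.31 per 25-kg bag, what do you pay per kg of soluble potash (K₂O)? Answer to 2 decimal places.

K₂O in bag = 25 × 59.5% = 14.875 kg.
Cost per kg K₂O = €91.31 / 14.875 = €6.1385.

€6.14 per kg K₂O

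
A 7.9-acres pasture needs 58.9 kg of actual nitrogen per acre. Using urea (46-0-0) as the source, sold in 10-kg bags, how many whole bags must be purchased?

102 bags

Product per acre = 58.9 / 46% = 128.043 kg.
Total product = 128.043 × 7.9 = 1011.54 kg.
Bags = ⌈1011.54 / 10⌉ = 102.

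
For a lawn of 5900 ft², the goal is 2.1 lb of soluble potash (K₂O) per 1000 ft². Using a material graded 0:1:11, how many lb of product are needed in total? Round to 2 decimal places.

112.64 lb

Product per 1000 ft² = 2.1 / 11% = 19.0909 lb.
Total product = 19.0909 × 5900 / 1000 = 112.636 lb.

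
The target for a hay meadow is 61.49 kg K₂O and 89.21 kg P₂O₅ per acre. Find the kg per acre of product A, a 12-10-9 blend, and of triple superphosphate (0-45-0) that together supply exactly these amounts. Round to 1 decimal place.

Per-acre balance (a = product A, b = triple superphosphate):
K₂O: 0.09·a + 0·b = 61.49
P₂O₅: 0.1·a + 0.45·b = 89.21
Solving simultaneously: a = 683.222, b = 46.4173.

683.2 kg product A, 46.4 kg triple superphosphate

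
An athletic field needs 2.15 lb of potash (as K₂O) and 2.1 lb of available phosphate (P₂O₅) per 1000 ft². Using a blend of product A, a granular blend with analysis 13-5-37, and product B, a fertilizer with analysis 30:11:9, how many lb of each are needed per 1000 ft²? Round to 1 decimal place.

1.3 lb product A, 18.5 lb product B

Let a = lb of product A, b = lb of product B (per 1000 ft²).
K₂O: 0.37·a + 0.09·b = 2.15
P₂O₅: 0.05·a + 0.11·b = 2.1
Eliminate b: (row1) − 0.09/0.11·(row2) → 0.329091·a = 0.431818, so a = 1.31215.
Then b = (2.1 − 0.05·1.31215) / 0.11 = 18.4945.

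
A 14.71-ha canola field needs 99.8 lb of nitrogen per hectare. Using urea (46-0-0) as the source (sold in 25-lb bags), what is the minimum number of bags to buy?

Product per hectare = 99.8 / 46% = 216.957 lb.
Total product = 216.957 × 14.71 = 3191.43 lb.
Bags = ⌈3191.43 / 25⌉ = 128.

128 bags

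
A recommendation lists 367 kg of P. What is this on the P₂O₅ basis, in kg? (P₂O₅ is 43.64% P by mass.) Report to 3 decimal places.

840.972 kg P₂O₅

P₂O₅ = 367 / 0.4364 = 840.9716 kg.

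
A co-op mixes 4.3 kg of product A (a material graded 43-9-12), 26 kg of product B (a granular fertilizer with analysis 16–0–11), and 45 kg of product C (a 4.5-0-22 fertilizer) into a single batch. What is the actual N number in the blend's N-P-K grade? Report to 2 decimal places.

Total mass = 4.3 + 26 + 45 = 75.3 kg.
N mass = 43%×4.3 + 16%×26 + 4.5%×45 = 8.034 kg.
% N = 8.034 / 75.3 = 10.6693%.

10.67% N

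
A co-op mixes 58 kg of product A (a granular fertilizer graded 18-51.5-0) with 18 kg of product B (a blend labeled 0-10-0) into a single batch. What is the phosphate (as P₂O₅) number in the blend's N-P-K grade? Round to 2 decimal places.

41.67% P₂O₅

Total mass = 58 + 18 = 76 kg.
P₂O₅ mass = 51.5%×58 + 10%×18 = 31.67 kg.
% P₂O₅ = 31.67 / 76 = 41.6711%.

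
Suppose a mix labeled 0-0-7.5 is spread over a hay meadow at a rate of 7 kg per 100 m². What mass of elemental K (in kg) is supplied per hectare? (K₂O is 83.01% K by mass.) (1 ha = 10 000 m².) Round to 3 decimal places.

43.580 kg K per hectare

K₂O per 100 m² = 7 × 7.5% = 0.525 kg.
Elemental K = 0.525 × 0.8301 = 0.435802 kg per 100 m².
Convert to per hectare: 0.435802 × 100 = 43.5802 kg.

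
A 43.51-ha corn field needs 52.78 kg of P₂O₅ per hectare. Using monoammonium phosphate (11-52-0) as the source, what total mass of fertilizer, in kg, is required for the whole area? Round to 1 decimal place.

4416.3 kg

Product per hectare = 52.78 / 52% = 101.5 kg.
Total product = 101.5 × 43.51 = 4416.26 kg.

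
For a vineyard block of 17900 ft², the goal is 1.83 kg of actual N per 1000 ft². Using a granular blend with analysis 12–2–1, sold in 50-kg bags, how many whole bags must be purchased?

6 bags

Product per 1000 ft² = 1.83 / 12% = 15.25 kg.
Total product = 15.25 × 17900 / 1000 = 272.975 kg.
Bags = ⌈272.975 / 50⌉ = 6.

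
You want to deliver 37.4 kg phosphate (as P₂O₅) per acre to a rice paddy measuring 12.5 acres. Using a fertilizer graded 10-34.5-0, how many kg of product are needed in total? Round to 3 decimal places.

1355.072 kg

Product per acre = 37.4 / 34.5% = 108.406 kg.
Total product = 108.406 × 12.5 = 1355.07246 kg.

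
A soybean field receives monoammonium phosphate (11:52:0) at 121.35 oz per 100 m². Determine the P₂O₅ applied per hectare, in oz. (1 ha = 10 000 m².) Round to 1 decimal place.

P₂O₅ per 100 m² = 121.35 × 52% = 63.102 oz.
Convert to per hectare: 63.102 × 100 = 6310.2 oz.

6310.2 oz P₂O₅ per hectare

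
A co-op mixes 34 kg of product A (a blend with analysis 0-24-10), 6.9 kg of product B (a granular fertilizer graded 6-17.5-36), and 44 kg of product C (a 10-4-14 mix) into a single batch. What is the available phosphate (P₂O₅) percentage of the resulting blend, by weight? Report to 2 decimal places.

Total mass = 34 + 6.9 + 44 = 84.9 kg.
P₂O₅ mass = 24%×34 + 17.5%×6.9 + 4%×44 = 11.1275 kg.
% P₂O₅ = 11.1275 / 84.9 = 13.1066%.

13.11% P₂O₅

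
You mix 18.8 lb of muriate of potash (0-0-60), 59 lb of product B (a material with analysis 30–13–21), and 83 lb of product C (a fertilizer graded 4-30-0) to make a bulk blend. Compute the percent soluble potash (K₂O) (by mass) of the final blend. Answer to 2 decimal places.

14.72% K₂O

Total mass = 18.8 + 59 + 83 = 160.8 lb.
K₂O mass = 60%×18.8 + 21%×59 + 0%×83 = 23.67 lb.
% K₂O = 23.67 / 160.8 = 14.7201%.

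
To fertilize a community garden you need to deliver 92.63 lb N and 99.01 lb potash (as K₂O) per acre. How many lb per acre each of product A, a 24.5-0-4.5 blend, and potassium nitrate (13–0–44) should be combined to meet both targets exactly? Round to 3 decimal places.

273.525 lb product A, 197.049 lb potassium nitrate

With a, b = lb per acre of product A and potassium nitrate:
N: 0.245·a + 0.13·b = 92.63
K₂O: 0.045·a + 0.44·b = 99.01
Solving simultaneously: a = 273.5253, b = 197.0486.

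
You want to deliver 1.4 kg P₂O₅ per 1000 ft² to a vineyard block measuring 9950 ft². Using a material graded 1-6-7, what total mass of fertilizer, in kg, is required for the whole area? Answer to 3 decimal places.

232.167 kg

Product per 1000 ft² = 1.4 / 6% = 23.3333 kg.
Total product = 23.3333 × 9950 / 1000 = 232.1667 kg.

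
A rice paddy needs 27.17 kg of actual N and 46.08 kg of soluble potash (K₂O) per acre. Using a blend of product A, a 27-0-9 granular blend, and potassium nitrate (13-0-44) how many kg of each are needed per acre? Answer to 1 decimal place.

Per-acre balance (a = product A, b = potassium nitrate):
N: 0.27·a + 0.13·b = 27.17
K₂O: 0.09·a + 0.44·b = 46.08
Solving simultaneously: a = 55.69, b = 93.3361.

55.7 kg product A, 93.3 kg potassium nitrate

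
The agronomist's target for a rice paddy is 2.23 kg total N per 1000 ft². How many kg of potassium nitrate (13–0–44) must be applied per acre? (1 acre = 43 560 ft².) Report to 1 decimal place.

747.2 kg of product per acre

Product per 1000 ft² = 2.23 / 13% = 17.1538 kg.
Convert to per acre: 17.1538 × 43.56 = 747.222 kg.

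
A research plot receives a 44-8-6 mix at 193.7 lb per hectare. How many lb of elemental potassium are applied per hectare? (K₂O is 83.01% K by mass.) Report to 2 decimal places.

K₂O per hectare = 193.7 × 6% = 11.622 lb.
Elemental K = 11.622 × 0.8301 = 9.64742 lb per hectare.

9.65 lb K per hectare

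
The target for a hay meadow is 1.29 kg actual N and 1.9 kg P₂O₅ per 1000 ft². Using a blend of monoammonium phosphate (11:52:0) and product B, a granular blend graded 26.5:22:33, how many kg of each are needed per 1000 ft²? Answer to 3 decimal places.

1.934 kg monoammonium phosphate, 4.065 kg product B

Let a = kg of monoammonium phosphate, b = kg of product B (per 1000 ft²).
N: 0.11·a + 0.265·b = 1.29
P₂O₅: 0.52·a + 0.22·b = 1.9
From row1: a = (1.29 − 0.265·b) / 0.11.
Into row2: 0.52·(1.29 − 0.265·b)/0.11 + 0.22·b = 1.9 → b = 4.06514, a = 1.93398.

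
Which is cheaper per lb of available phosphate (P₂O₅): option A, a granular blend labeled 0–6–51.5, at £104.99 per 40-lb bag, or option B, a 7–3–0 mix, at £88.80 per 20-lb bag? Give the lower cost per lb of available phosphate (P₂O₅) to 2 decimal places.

option A: P₂O₅ per bag = 40 × 6% = 2.4 lb; cost = 104.99 / 2.4 = £43.7458/lb P₂O₅.
option B: P₂O₅ per bag = 20 × 3% = 0.6 lb; cost = 88.80 / 0.6 = £148.0000/lb P₂O₅.
option A is cheaper.

£43.75 per lb P₂O₅ (option A)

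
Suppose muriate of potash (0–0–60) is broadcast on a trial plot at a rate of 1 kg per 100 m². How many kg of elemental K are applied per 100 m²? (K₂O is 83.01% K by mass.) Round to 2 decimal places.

K₂O per 100 m² = 1 × 60% = 0.6 kg.
Elemental K = 0.6 × 0.8301 = 0.49806 kg per 100 m².

0.50 kg K per hundred sq m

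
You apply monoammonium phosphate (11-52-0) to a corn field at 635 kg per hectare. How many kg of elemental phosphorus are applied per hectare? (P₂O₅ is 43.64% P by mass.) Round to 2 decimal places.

144.10 kg P per hectare

P₂O₅ per hectare = 635 × 52% = 330.2 kg.
Elemental P = 330.2 × 0.4364 = 144.099 kg per hectare.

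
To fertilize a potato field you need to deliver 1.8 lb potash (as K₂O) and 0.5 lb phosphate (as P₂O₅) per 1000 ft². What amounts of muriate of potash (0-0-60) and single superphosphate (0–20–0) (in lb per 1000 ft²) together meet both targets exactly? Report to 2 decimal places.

Per-1000 ft² balance (a = muriate of potash, b = single superphosphate):
K₂O: 0.6·a + 0·b = 1.8
P₂O₅: 0·a + 0.2·b = 0.5
Solving simultaneously: a = 3, b = 2.5.

3.00 lb muriate of potash, 2.50 lb single superphosphate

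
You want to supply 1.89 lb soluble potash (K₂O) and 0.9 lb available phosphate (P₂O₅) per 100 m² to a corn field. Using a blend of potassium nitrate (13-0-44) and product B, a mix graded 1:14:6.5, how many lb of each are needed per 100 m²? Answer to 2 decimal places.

3.35 lb potassium nitrate, 6.43 lb product B

Let a = lb of potassium nitrate, b = lb of product B (per 100 m²).
K₂O: 0.44·a + 0.065·b = 1.89
P₂O₅: 0·a + 0.14·b = 0.9
Solving simultaneously: a = 3.34578, b = 6.42857.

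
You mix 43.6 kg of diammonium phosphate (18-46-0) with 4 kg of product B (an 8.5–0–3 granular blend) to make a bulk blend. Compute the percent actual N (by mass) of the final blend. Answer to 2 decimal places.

17.20% N

Total mass = 43.6 + 4 = 47.6 kg.
N mass = 18%×43.6 + 8.5%×4 = 8.188 kg.
% N = 8.188 / 47.6 = 17.2017%.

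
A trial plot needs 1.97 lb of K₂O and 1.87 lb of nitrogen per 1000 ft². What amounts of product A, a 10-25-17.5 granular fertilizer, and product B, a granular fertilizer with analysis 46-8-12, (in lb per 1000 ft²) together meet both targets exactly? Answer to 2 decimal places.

9.95 lb product A, 1.90 lb product B

Let a = lb of product A, b = lb of product B (per 1000 ft²).
K₂O: 0.175·a + 0.12·b = 1.97
N: 0.1·a + 0.46·b = 1.87
Eliminate b: (row1) − 0.12/0.46·(row2) → 0.148913·a = 1.48217, so a = 9.95328.
Then b = (1.87 − 0.1·9.95328) / 0.46 = 1.90146.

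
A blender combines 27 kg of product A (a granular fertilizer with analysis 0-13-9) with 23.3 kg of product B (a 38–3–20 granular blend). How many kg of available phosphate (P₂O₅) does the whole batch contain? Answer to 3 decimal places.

4.209 kg P₂O₅

P₂O₅ mass = 13%×27 + 3%×23.3 = 4.209 kg.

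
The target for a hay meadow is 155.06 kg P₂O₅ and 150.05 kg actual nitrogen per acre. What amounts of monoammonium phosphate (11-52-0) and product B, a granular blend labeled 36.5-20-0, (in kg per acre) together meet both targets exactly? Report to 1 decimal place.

Let a = kg of monoammonium phosphate, b = kg of product B (per acre).
P₂O₅: 0.52·a + 0.2·b = 155.06
N: 0.11·a + 0.365·b = 150.05
Eliminate b: (row1) − 0.2/0.365·(row2) → 0.459726·a = 72.8408, so a = 158.444.
Then b = (150.05 − 0.11·158.444) / 0.365 = 363.346.

158.4 kg monoammonium phosphate, 363.3 kg product B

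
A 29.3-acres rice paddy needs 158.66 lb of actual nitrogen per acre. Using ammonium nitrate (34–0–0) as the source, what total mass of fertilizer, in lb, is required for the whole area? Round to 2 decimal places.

13672.76 lb

Product per acre = 158.66 / 34% = 466.647 lb.
Total product = 466.647 × 29.3 = 13672.759 lb.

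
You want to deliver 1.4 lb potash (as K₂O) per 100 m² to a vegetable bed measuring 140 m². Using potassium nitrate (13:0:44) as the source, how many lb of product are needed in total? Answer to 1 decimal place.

Product per 100 m² = 1.4 / 44% = 3.18182 lb.
Total product = 3.18182 × 140 / 100 = 4.45455 lb.

4.5 lb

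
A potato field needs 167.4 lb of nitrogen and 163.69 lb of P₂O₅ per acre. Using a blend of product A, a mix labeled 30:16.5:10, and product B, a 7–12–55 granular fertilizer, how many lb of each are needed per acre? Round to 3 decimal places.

With a, b = lb per acre of product A and product B:
N: 0.3·a + 0.07·b = 167.4
P₂O₅: 0.165·a + 0.12·b = 163.69
Eliminate a: (row1) − 0.3/0.165·(row2) → -0.148182·b = -130.218, so b = 878.77301.
Back-substitute: a = (167.4 − 0.07·878.77301) / 0.3 = 352.95297.

352.953 lb product A, 878.773 lb product B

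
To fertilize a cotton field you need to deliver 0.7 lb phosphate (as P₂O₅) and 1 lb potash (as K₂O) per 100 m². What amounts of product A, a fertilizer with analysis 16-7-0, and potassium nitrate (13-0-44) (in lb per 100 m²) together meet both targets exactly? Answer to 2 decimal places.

10.00 lb product A, 2.27 lb potassium nitrate

Per-100 m² balance (a = product A, b = potassium nitrate):
P₂O₅: 0.07·a + 0·b = 0.7
K₂O: 0·a + 0.44·b = 1
Solving simultaneously: a = 10, b = 2.27273.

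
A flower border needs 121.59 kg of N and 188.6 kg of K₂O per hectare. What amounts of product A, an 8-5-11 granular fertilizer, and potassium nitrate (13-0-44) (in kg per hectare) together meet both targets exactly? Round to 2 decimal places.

Per-hectare balance (a = product A, b = potassium nitrate):
N: 0.08·a + 0.13·b = 121.59
K₂O: 0.11·a + 0.44·b = 188.6
From row1: a = (121.59 − 0.13·b) / 0.08.
Into row2: 0.11·(121.59 − 0.13·b)/0.08 + 0.44·b = 188.6 → b = 81.9665, a = 1386.679.

1386.68 kg product A, 81.97 kg potassium nitrate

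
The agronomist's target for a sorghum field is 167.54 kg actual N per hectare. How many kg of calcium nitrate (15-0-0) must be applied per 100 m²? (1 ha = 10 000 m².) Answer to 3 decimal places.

Product per hectare = 167.54 / 15% = 1116.93 kg.
Convert to per 100 m²: 1116.93 × 0.01 = 11.1693 kg.

11.169 kg of product per hundred sq m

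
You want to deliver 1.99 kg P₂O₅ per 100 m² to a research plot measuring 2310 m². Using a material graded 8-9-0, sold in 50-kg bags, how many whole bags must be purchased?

Product per 100 m² = 1.99 / 9% = 22.1111 kg.
Total product = 22.1111 × 2310 / 100 = 510.767 kg.
Bags = ⌈510.767 / 50⌉ = 11.

11 bags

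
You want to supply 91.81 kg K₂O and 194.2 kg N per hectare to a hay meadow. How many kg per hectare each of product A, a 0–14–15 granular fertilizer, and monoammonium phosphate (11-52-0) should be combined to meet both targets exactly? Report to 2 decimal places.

With a, b = kg per hectare of product A and monoammonium phosphate:
K₂O: 0.15·a + 0·b = 91.81
N: 0·a + 0.11·b = 194.2
Solving simultaneously: a = 612.067, b = 1765.4545.

612.07 kg product A, 1765.45 kg monoammonium phosphate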